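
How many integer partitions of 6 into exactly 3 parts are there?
p(6, 3 parts) = 3

Partitions of n into exactly k parts ↔ partitions of n − k into at most k parts (subtract 1 from each part). For n = 6, k = 3, the partitions are: 4+1+1, 3+2+1, 2+2+2. Count = 3.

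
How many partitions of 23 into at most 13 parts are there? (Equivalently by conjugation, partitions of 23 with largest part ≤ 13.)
p(23, parts ≤ 13) = 1158

Use the recurrence p(n, m) = p(n, m−1) + p(n−m, m): either the largest part is < m (count p(n, m−1)) or the largest part is exactly m (remove one copy of m, count p(n−m, m)). With p(0, ·) = 1 this gives p(23, parts ≤ 13) = 1158. (By conjugating Young diagrams, this also counts partitions of 23 into at most 13 parts.)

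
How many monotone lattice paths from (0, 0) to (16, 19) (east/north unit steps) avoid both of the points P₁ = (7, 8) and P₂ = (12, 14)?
Number of paths = 2136830370

Inclusion–exclusion. Total paths: C(35, 16) = 4059928950. Through P₁: C(15, 7)·C(20, 9) = 1080822600. Through P₂: C(26, 12)·C(9, 4) = 1216870200. Since P₁ is strictly southwest of P₂, a monotone path through both must visit P₁ then P₂; paths through both = C(15, 7)·C(11, 5)·C(9, 4) = 374594220. Avoid both = 4059928950 − 1080822600 − 1216870200 + 374594220 = 2136830370.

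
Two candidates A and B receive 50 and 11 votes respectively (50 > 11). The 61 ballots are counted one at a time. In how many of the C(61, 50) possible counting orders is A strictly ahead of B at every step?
Strict-lead orderings = 267306097734

Total orderings of the 61 votes with 50 for A: C(61, 50) = 418094152866. By the Bertrand ballot formula (Cycle Lemma / reflection principle), the number of orderings in which A is strictly ahead of B throughout is (p − q)/(p + q) · C(p + q, p) = (50 − 11)/(50 + 11) · 418094152866 = 267306097734.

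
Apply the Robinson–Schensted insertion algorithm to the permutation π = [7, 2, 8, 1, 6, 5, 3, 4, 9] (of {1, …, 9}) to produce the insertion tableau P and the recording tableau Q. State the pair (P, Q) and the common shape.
P = [1, 3, 4, 9] / [2, 5] / [6, 8] / [7];  Q = [1, 3, 8, 9] / [2, 5] / [4, 6] / [7];  common shape = (4, 2, 2, 1)

Row-insert the values π_1, π_2, … into P one at a time, bumping the leftmost entry strictly greater than the inserted value down to the next row. The recording tableau Q records, in position (i, j), the step at which that cell was added to P.
  Insert 7 (step 1): P = [7];  Q = [1]
  Insert 2 (step 2): P = [2] / [7];  Q = [1] / [2]
  Insert 8 (step 3): P = [2, 8] / [7];  Q = [1, 3] / [2]
  Insert 1 (step 4): P = [1, 8] / [2] / [7];  Q = [1, 3] / [2] / [4]
  Insert 6 (step 5): P = [1, 6] / [2, 8] / [7];  Q = [1, 3] / [2, 5] / [4]
  Insert 5 (step 6): P = [1, 5] / [2, 6] / [7, 8];  Q = [1, 3] / [2, 5] / [4, 6]
  Insert 3 (step 7): P = [1, 3] / [2, 5] / [6, 8] / [7];  Q = [1, 3] / [2, 5] / [4, 6] / [7]
  Insert 4 (step 8): P = [1, 3, 4] / [2, 5] / [6, 8] / [7];  Q = [1, 3, 8] / [2, 5] / [4, 6] / [7]
  Insert 9 (step 9): P = [1, 3, 4, 9] / [2, 5] / [6, 8] / [7];  Q = [1, 3, 8, 9] / [2, 5] / [4, 6] / [7]
Final shape: (4, 2, 2, 1).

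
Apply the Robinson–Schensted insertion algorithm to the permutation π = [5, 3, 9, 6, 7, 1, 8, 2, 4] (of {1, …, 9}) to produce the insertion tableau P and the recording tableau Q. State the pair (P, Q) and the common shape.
P = [1, 2, 4, 8] / [3, 6, 7] / [5, 9];  Q = [1, 3, 5, 7] / [2, 4, 9] / [6, 8];  common shape = (4, 3, 2)

Row-insert the values π_1, π_2, … into P one at a time, bumping the leftmost entry strictly greater than the inserted value down to the next row. The recording tableau Q records, in position (i, j), the step at which that cell was added to P.
  Insert 5 (step 1): P = [5];  Q = [1]
  Insert 3 (step 2): P = [3] / [5];  Q = [1] / [2]
  Insert 9 (step 3): P = [3, 9] / [5];  Q = [1, 3] / [2]
  Insert 6 (step 4): P = [3, 6] / [5, 9];  Q = [1, 3] / [2, 4]
  Insert 7 (step 5): P = [3, 6, 7] / [5, 9];  Q = [1, 3, 5] / [2, 4]
  Insert 1 (step 6): P = [1, 6, 7] / [3, 9] / [5];  Q = [1, 3, 5] / [2, 4] / [6]
  Insert 8 (step 7): P = [1, 6, 7, 8] / [3, 9] / [5];  Q = [1, 3, 5, 7] / [2, 4] / [6]
  Insert 2 (step 8): P = [1, 2, 7, 8] / [3, 6] / [5, 9];  Q = [1, 3, 5, 7] / [2, 4] / [6, 8]
  Insert 4 (step 9): P = [1, 2, 4, 8] / [3, 6, 7] / [5, 9];  Q = [1, 3, 5, 7] / [2, 4, 9] / [6, 8]
Final shape: (4, 3, 2).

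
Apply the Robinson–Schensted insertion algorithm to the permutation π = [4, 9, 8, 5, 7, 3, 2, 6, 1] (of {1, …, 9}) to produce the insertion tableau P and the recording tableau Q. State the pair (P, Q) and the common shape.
P = [1, 5, 6] / [2, 7] / [3] / [4] / [8] / [9];  Q = [1, 2, 5] / [3, 8] / [4] / [6] / [7] / [9];  common shape = (3, 2, 1, 1, 1, 1)

Row-insert the values π_1, π_2, … into P one at a time, bumping the leftmost entry strictly greater than the inserted value down to the next row. The recording tableau Q records, in position (i, j), the step at which that cell was added to P.
  Insert 4 (step 1): P = [4];  Q = [1]
  Insert 9 (step 2): P = [4, 9];  Q = [1, 2]
  Insert 8 (step 3): P = [4, 8] / [9];  Q = [1, 2] / [3]
  Insert 5 (step 4): P = [4, 5] / [8] / [9];  Q = [1, 2] / [3] / [4]
  Insert 7 (step 5): P = [4, 5, 7] / [8] / [9];  Q = [1, 2, 5] / [3] / [4]
  Insert 3 (step 6): P = [3, 5, 7] / [4] / [8] / [9];  Q = [1, 2, 5] / [3] / [4] / [6]
  Insert 2 (step 7): P = [2, 5, 7] / [3] / [4] / [8] / [9];  Q = [1, 2, 5] / [3] / [4] / [6] / [7]
  Insert 6 (step 8): P = [2, 5, 6] / [3, 7] / [4] / [8] / [9];  Q = [1, 2, 5] / [3, 8] / [4] / [6] / [7]
  Insert 1 (step 9): P = [1, 5, 6] / [2, 7] / [3] / [4] / [8] / [9];  Q = [1, 2, 5] / [3, 8] / [4] / [6] / [7] / [9]
Final shape: (3, 2, 1, 1, 1, 1).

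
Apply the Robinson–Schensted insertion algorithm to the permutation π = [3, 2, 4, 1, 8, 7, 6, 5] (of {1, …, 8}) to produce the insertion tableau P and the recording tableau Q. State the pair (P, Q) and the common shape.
P = [1, 4, 5] / [2, 6] / [3, 7] / [8];  Q = [1, 3, 5] / [2, 6] / [4, 7] / [8];  common shape = (3, 2, 2, 1)

Row-insert the values π_1, π_2, … into P one at a time, bumping the leftmost entry strictly greater than the inserted value down to the next row. The recording tableau Q records, in position (i, j), the step at which that cell was added to P.
  Insert 3 (step 1): P = [3];  Q = [1]
  Insert 2 (step 2): P = [2] / [3];  Q = [1] / [2]
  Insert 4 (step 3): P = [2, 4] / [3];  Q = [1, 3] / [2]
  Insert 1 (step 4): P = [1, 4] / [2] / [3];  Q = [1, 3] / [2] / [4]
  Insert 8 (step 5): P = [1, 4, 8] / [2] / [3];  Q = [1, 3, 5] / [2] / [4]
  Insert 7 (step 6): P = [1, 4, 7] / [2, 8] / [3];  Q = [1, 3, 5] / [2, 6] / [4]
  Insert 6 (step 7): P = [1, 4, 6] / [2, 7] / [3, 8];  Q = [1, 3, 5] / [2, 6] / [4, 7]
  Insert 5 (step 8): P = [1, 4, 5] / [2, 6] / [3, 7] / [8];  Q = [1, 3, 5] / [2, 6] / [4, 7] / [8]
Final shape: (3, 2, 2, 1).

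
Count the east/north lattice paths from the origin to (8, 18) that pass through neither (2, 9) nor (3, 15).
Number of paths = 1262864

Inclusion–exclusion. Total paths: C(26, 8) = 1562275. Through P₁: C(11, 2)·C(15, 6) = 275275. Through P₂: C(18, 3)·C(8, 5) = 45696. Since P₁ is strictly southwest of P₂, a monotone path through both must visit P₁ then P₂; paths through both = C(11, 2)·C(7, 1)·C(8, 5) = 21560. Avoid both = 1562275 − 275275 − 45696 + 21560 = 1262864.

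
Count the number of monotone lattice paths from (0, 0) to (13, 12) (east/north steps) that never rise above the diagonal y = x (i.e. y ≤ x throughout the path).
Number of paths = 742900

By the reflection principle (André's argument), the number of monotone paths to (13, 12) with n ≤ m that never go above y = x is C(25, 13) − C(25, 14) = 5200300 − 4457400 = 742900.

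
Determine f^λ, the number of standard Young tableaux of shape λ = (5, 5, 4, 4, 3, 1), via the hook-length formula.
# SYT of shape (5, 5, 4, 4, 3, 1) = 823087980

Hook-length formula: f^λ = n! / Π hook(c), product over all cells c of the Young diagram. For λ = (5, 5, 4, 4, 3, 1), n = 22 boxes. Hook lengths by row (left-to-right, top-to-bottom): [10, 8, 7, 5, 2]; [9, 7, 6, 4, 1]; [7, 5, 4, 2]; [6, 4, 3, 1]; [4, 2, 1]; [1]. Product of hooks = 1365590016000. So f^λ = 22! / 1365590016000 = 1124000727777607680000 / 1365590016000 = 823087980.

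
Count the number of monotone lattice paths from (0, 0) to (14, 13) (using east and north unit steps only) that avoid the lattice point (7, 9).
Number of paths = 16283100

Total paths from (0, 0) to (14, 13): C(27, 14) = 20058300. Paths through (7, 9): (paths (0, 0) → (7, 9)) × (paths (7, 9) → (14, 13)) = C(16, 7) · C(11, 7) = 11440 · 330 = 3775200. Avoidance count = 20058300 − 3775200 = 16283100.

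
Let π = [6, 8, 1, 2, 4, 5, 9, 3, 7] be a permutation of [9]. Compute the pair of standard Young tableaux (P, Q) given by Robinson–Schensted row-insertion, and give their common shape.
P = [1, 2, 3, 5, 7] / [4, 8, 9] / [6];  Q = [1, 2, 5, 6, 7] / [3, 4, 9] / [8];  common shape = (5, 3, 1)

Row-insert the values π_1, π_2, … into P one at a time, bumping the leftmost entry strictly greater than the inserted value down to the next row. The recording tableau Q records, in position (i, j), the step at which that cell was added to P.
  Insert 6 (step 1): P = [6];  Q = [1]
  Insert 8 (step 2): P = [6, 8];  Q = [1, 2]
  Insert 1 (step 3): P = [1, 8] / [6];  Q = [1, 2] / [3]
  Insert 2 (step 4): P = [1, 2] / [6, 8];  Q = [1, 2] / [3, 4]
  Insert 4 (step 5): P = [1, 2, 4] / [6, 8];  Q = [1, 2, 5] / [3, 4]
  Insert 5 (step 6): P = [1, 2, 4, 5] / [6, 8];  Q = [1, 2, 5, 6] / [3, 4]
  Insert 9 (step 7): P = [1, 2, 4, 5, 9] / [6, 8];  Q = [1, 2, 5, 6, 7] / [3, 4]
  Insert 3 (step 8): P = [1, 2, 3, 5, 9] / [4, 8] / [6];  Q = [1, 2, 5, 6, 7] / [3, 4] / [8]
  Insert 7 (step 9): P = [1, 2, 3, 5, 7] / [4, 8, 9] / [6];  Q = [1, 2, 5, 6, 7] / [3, 4, 9] / [8]
Final shape: (5, 3, 1).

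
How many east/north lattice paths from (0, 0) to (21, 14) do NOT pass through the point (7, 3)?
Number of paths = 1785071400

Total paths from (0, 0) to (21, 14): C(35, 21) = 2319959400. Paths through (7, 3): (paths (0, 0) → (7, 3)) × (paths (7, 3) → (21, 14)) = C(10, 7) · C(25, 14) = 120 · 4457400 = 534888000. Avoidance count = 2319959400 − 534888000 = 1785071400.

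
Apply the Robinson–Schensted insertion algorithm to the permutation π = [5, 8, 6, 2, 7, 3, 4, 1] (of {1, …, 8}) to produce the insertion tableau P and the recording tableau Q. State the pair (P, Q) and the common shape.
P = [1, 3, 4] / [2, 6, 7] / [5] / [8];  Q = [1, 2, 5] / [3, 6, 7] / [4] / [8];  common shape = (3, 3, 1, 1)

Row-insert the values π_1, π_2, … into P one at a time, bumping the leftmost entry strictly greater than the inserted value down to the next row. The recording tableau Q records, in position (i, j), the step at which that cell was added to P.
  Insert 5 (step 1): P = [5];  Q = [1]
  Insert 8 (step 2): P = [5, 8];  Q = [1, 2]
  Insert 6 (step 3): P = [5, 6] / [8];  Q = [1, 2] / [3]
  Insert 2 (step 4): P = [2, 6] / [5] / [8];  Q = [1, 2] / [3] / [4]
  Insert 7 (step 5): P = [2, 6, 7] / [5] / [8];  Q = [1, 2, 5] / [3] / [4]
  Insert 3 (step 6): P = [2, 3, 7] / [5, 6] / [8];  Q = [1, 2, 5] / [3, 6] / [4]
  Insert 4 (step 7): P = [2, 3, 4] / [5, 6, 7] / [8];  Q = [1, 2, 5] / [3, 6, 7] / [4]
  Insert 1 (step 8): P = [1, 3, 4] / [2, 6, 7] / [5] / [8];  Q = [1, 2, 5] / [3, 6, 7] / [4] / [8]
Final shape: (3, 3, 1, 1).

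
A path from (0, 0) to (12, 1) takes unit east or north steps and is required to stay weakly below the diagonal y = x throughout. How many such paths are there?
Number of paths = 12

By the reflection principle (André's argument), the number of monotone paths to (12, 1) with n ≤ m that never go above y = x is C(13, 12) − C(13, 13) = 13 − 1 = 12.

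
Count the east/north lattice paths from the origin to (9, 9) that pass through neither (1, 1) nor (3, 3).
Number of paths = 15488

Inclusion–exclusion. Total paths: C(18, 9) = 48620. Through P₁: C(2, 1)·C(16, 8) = 25740. Through P₂: C(6, 3)·C(12, 6) = 18480. Since P₁ is strictly southwest of P₂, a monotone path through both must visit P₁ then P₂; paths through both = C(2, 1)·C(4, 2)·C(12, 6) = 11088. Avoid both = 48620 − 25740 − 18480 + 11088 = 15488.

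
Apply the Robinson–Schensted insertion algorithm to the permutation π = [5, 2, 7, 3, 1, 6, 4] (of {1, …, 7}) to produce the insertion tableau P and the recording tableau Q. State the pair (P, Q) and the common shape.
P = [1, 3, 4] / [2, 6] / [5, 7];  Q = [1, 3, 6] / [2, 4] / [5, 7];  common shape = (3, 2, 2)

Row-insert the values π_1, π_2, … into P one at a time, bumping the leftmost entry strictly greater than the inserted value down to the next row. The recording tableau Q records, in position (i, j), the step at which that cell was added to P.
  Insert 5 (step 1): P = [5];  Q = [1]
  Insert 2 (step 2): P = [2] / [5];  Q = [1] / [2]
  Insert 7 (step 3): P = [2, 7] / [5];  Q = [1, 3] / [2]
  Insert 3 (step 4): P = [2, 3] / [5, 7];  Q = [1, 3] / [2, 4]
  Insert 1 (step 5): P = [1, 3] / [2, 7] / [5];  Q = [1, 3] / [2, 4] / [5]
  Insert 6 (step 6): P = [1, 3, 6] / [2, 7] / [5];  Q = [1, 3, 6] / [2, 4] / [5]
  Insert 4 (step 7): P = [1, 3, 4] / [2, 6] / [5, 7];  Q = [1, 3, 6] / [2, 4] / [5, 7]
Final shape: (3, 2, 2).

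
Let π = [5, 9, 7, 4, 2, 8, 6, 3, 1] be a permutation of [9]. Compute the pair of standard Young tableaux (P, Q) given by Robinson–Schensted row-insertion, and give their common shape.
P = [1, 3, 8] / [2, 6] / [4, 7] / [5] / [9];  Q = [1, 2, 6] / [3, 7] / [4, 8] / [5] / [9];  common shape = (3, 2, 2, 1, 1)

Row-insert the values π_1, π_2, … into P one at a time, bumping the leftmost entry strictly greater than the inserted value down to the next row. The recording tableau Q records, in position (i, j), the step at which that cell was added to P.
  Insert 5 (step 1): P = [5];  Q = [1]
  Insert 9 (step 2): P = [5, 9];  Q = [1, 2]
  Insert 7 (step 3): P = [5, 7] / [9];  Q = [1, 2] / [3]
  Insert 4 (step 4): P = [4, 7] / [5] / [9];  Q = [1, 2] / [3] / [4]
  Insert 2 (step 5): P = [2, 7] / [4] / [5] / [9];  Q = [1, 2] / [3] / [4] / [5]
  Insert 8 (step 6): P = [2, 7, 8] / [4] / [5] / [9];  Q = [1, 2, 6] / [3] / [4] / [5]
  Insert 6 (step 7): P = [2, 6, 8] / [4, 7] / [5] / [9];  Q = [1, 2, 6] / [3, 7] / [4] / [5]
  Insert 3 (step 8): P = [2, 3, 8] / [4, 6] / [5, 7] / [9];  Q = [1, 2, 6] / [3, 7] / [4, 8] / [5]
  Insert 1 (step 9): P = [1, 3, 8] / [2, 6] / [4, 7] / [5] / [9];  Q = [1, 2, 6] / [3, 7] / [4, 8] / [5] / [9]
Final shape: (3, 2, 2, 1, 1).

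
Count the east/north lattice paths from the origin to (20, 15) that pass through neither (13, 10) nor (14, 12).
Number of paths = 1818900720

Inclusion–exclusion. Total paths: C(35, 20) = 3247943160. Through P₁: C(23, 13)·C(12, 7) = 906100272. Through P₂: C(26, 14)·C(9, 6) = 811246800. Since P₁ is strictly southwest of P₂, a monotone path through both must visit P₁ then P₂; paths through both = C(23, 13)·C(3, 1)·C(9, 6) = 288304632. Avoid both = 3247943160 − 906100272 − 811246800 + 288304632 = 1818900720.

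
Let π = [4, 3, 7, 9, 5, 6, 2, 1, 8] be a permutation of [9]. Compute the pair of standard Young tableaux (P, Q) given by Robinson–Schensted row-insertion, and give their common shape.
P = [1, 5, 6, 8] / [2, 7, 9] / [3] / [4];  Q = [1, 3, 4, 9] / [2, 5, 6] / [7] / [8];  common shape = (4, 3, 1, 1)

Row-insert the values π_1, π_2, … into P one at a time, bumping the leftmost entry strictly greater than the inserted value down to the next row. The recording tableau Q records, in position (i, j), the step at which that cell was added to P.
  Insert 4 (step 1): P = [4];  Q = [1]
  Insert 3 (step 2): P = [3] / [4];  Q = [1] / [2]
  Insert 7 (step 3): P = [3, 7] / [4];  Q = [1, 3] / [2]
  Insert 9 (step 4): P = [3, 7, 9] / [4];  Q = [1, 3, 4] / [2]
  Insert 5 (step 5): P = [3, 5, 9] / [4, 7];  Q = [1, 3, 4] / [2, 5]
  Insert 6 (step 6): P = [3, 5, 6] / [4, 7, 9];  Q = [1, 3, 4] / [2, 5, 6]
  Insert 2 (step 7): P = [2, 5, 6] / [3, 7, 9] / [4];  Q = [1, 3, 4] / [2, 5, 6] / [7]
  Insert 1 (step 8): P = [1, 5, 6] / [2, 7, 9] / [3] / [4];  Q = [1, 3, 4] / [2, 5, 6] / [7] / [8]
  Insert 8 (step 9): P = [1, 5, 6, 8] / [2, 7, 9] / [3] / [4];  Q = [1, 3, 4, 9] / [2, 5, 6] / [7] / [8]
Final shape: (4, 3, 1, 1).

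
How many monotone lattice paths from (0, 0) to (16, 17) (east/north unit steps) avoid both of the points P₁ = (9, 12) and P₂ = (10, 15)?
Number of paths = 875405430

Inclusion–exclusion. Total paths: C(33, 16) = 1166803110. Through P₁: C(21, 9)·C(12, 7) = 232792560. Through P₂: C(25, 10)·C(8, 6) = 91525280. Since P₁ is strictly southwest of P₂, a monotone path through both must visit P₁ then P₂; paths through both = C(21, 9)·C(4, 1)·C(8, 6) = 32920160. Avoid both = 1166803110 − 232792560 − 91525280 + 32920160 = 875405430.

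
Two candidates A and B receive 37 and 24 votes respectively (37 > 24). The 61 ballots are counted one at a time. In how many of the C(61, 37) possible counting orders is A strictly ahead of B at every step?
Strict-lead orderings = 12667055061303825

Total orderings of the 61 votes with 37 for A: C(61, 37) = 59437719903041025. By the Bertrand ballot formula (Cycle Lemma / reflection principle), the number of orderings in which A is strictly ahead of B throughout is (p − q)/(p + q) · C(p + q, p) = (37 − 24)/(37 + 24) · 59437719903041025 = 12667055061303825.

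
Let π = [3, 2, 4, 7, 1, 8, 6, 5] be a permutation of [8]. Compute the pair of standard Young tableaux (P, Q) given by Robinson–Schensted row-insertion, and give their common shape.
P = [1, 4, 5, 8] / [2, 6] / [3, 7];  Q = [1, 3, 4, 6] / [2, 7] / [5, 8];  common shape = (4, 2, 2)

Row-insert the values π_1, π_2, … into P one at a time, bumping the leftmost entry strictly greater than the inserted value down to the next row. The recording tableau Q records, in position (i, j), the step at which that cell was added to P.
  Insert 3 (step 1): P = [3];  Q = [1]
  Insert 2 (step 2): P = [2] / [3];  Q = [1] / [2]
  Insert 4 (step 3): P = [2, 4] / [3];  Q = [1, 3] / [2]
  Insert 7 (step 4): P = [2, 4, 7] / [3];  Q = [1, 3, 4] / [2]
  Insert 1 (step 5): P = [1, 4, 7] / [2] / [3];  Q = [1, 3, 4] / [2] / [5]
  Insert 8 (step 6): P = [1, 4, 7, 8] / [2] / [3];  Q = [1, 3, 4, 6] / [2] / [5]
  Insert 6 (step 7): P = [1, 4, 6, 8] / [2, 7] / [3];  Q = [1, 3, 4, 6] / [2, 7] / [5]
  Insert 5 (step 8): P = [1, 4, 5, 8] / [2, 6] / [3, 7];  Q = [1, 3, 4, 6] / [2, 7] / [5, 8]
Final shape: (4, 2, 2).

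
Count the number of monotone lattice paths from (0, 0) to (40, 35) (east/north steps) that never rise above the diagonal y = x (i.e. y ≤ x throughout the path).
Number of paths = 430627143717609011460

By the reflection principle (André's argument), the number of monotone paths to (40, 35) with n ≤ m that never go above y = x is C(75, 40) − C(75, 41) = 2942618815403661578310 − 2511991671686052566850 = 430627143717609011460.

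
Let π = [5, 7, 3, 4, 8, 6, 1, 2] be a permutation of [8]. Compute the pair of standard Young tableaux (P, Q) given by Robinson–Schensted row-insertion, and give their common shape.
P = [1, 2, 6] / [3, 4, 8] / [5, 7];  Q = [1, 2, 5] / [3, 4, 6] / [7, 8];  common shape = (3, 3, 2)

Row-insert the values π_1, π_2, … into P one at a time, bumping the leftmost entry strictly greater than the inserted value down to the next row. The recording tableau Q records, in position (i, j), the step at which that cell was added to P.
  Insert 5 (step 1): P = [5];  Q = [1]
  Insert 7 (step 2): P = [5, 7];  Q = [1, 2]
  Insert 3 (step 3): P = [3, 7] / [5];  Q = [1, 2] / [3]
  Insert 4 (step 4): P = [3, 4] / [5, 7];  Q = [1, 2] / [3, 4]
  Insert 8 (step 5): P = [3, 4, 8] / [5, 7];  Q = [1, 2, 5] / [3, 4]
  Insert 6 (step 6): P = [3, 4, 6] / [5, 7, 8];  Q = [1, 2, 5] / [3, 4, 6]
  Insert 1 (step 7): P = [1, 4, 6] / [3, 7, 8] / [5];  Q = [1, 2, 5] / [3, 4, 6] / [7]
  Insert 2 (step 8): P = [1, 2, 6] / [3, 4, 8] / [5, 7];  Q = [1, 2, 5] / [3, 4, 6] / [7, 8]
Final shape: (3, 3, 2).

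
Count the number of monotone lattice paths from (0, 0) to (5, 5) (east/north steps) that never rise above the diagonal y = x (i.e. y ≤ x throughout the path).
Number of paths = 42

By the reflection principle (André's argument), the number of monotone paths to (5, 5) with n ≤ m that never go above y = x is C(10, 5) − C(10, 6) = 252 − 210 = 42.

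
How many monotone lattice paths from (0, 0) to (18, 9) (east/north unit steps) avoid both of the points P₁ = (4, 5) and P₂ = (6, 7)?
Number of paths = 4213905

Inclusion–exclusion. Total paths: C(27, 18) = 4686825. Through P₁: C(9, 4)·C(18, 14) = 385560. Through P₂: C(13, 6)·C(14, 12) = 156156. Since P₁ is strictly southwest of P₂, a monotone path through both must visit P₁ then P₂; paths through both = C(9, 4)·C(4, 2)·C(14, 12) = 68796. Avoid both = 4686825 − 385560 − 156156 + 68796 = 4213905.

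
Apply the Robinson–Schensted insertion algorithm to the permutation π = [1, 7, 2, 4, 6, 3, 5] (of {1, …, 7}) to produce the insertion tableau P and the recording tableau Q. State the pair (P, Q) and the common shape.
P = [1, 2, 3, 5] / [4, 6] / [7];  Q = [1, 2, 4, 5] / [3, 7] / [6];  common shape = (4, 2, 1)

Row-insert the values π_1, π_2, … into P one at a time, bumping the leftmost entry strictly greater than the inserted value down to the next row. The recording tableau Q records, in position (i, j), the step at which that cell was added to P.
  Insert 1 (step 1): P = [1];  Q = [1]
  Insert 7 (step 2): P = [1, 7];  Q = [1, 2]
  Insert 2 (step 3): P = [1, 2] / [7];  Q = [1, 2] / [3]
  Insert 4 (step 4): P = [1, 2, 4] / [7];  Q = [1, 2, 4] / [3]
  Insert 6 (step 5): P = [1, 2, 4, 6] / [7];  Q = [1, 2, 4, 5] / [3]
  Insert 3 (step 6): P = [1, 2, 3, 6] / [4] / [7];  Q = [1, 2, 4, 5] / [3] / [6]
  Insert 5 (step 7): P = [1, 2, 3, 5] / [4, 6] / [7];  Q = [1, 2, 4, 5] / [3, 7] / [6]
Final shape: (4, 2, 1).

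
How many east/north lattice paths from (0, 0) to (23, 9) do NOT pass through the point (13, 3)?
Number of paths = 23564320

Total paths from (0, 0) to (23, 9): C(32, 23) = 28048800. Paths through (13, 3): (paths (0, 0) → (13, 3)) × (paths (13, 3) → (23, 9)) = C(16, 13) · C(16, 10) = 560 · 8008 = 4484480. Avoidance count = 28048800 − 4484480 = 23564320.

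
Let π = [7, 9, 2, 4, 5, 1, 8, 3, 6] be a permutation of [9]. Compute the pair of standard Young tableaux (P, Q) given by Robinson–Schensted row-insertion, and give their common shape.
P = [1, 3, 5, 6] / [2, 4, 8] / [7, 9];  Q = [1, 2, 5, 7] / [3, 4, 9] / [6, 8];  common shape = (4, 3, 2)

Row-insert the values π_1, π_2, … into P one at a time, bumping the leftmost entry strictly greater than the inserted value down to the next row. The recording tableau Q records, in position (i, j), the step at which that cell was added to P.
  Insert 7 (step 1): P = [7];  Q = [1]
  Insert 9 (step 2): P = [7, 9];  Q = [1, 2]
  Insert 2 (step 3): P = [2, 9] / [7];  Q = [1, 2] / [3]
  Insert 4 (step 4): P = [2, 4] / [7, 9];  Q = [1, 2] / [3, 4]
  Insert 5 (step 5): P = [2, 4, 5] / [7, 9];  Q = [1, 2, 5] / [3, 4]
  Insert 1 (step 6): P = [1, 4, 5] / [2, 9] / [7];  Q = [1, 2, 5] / [3, 4] / [6]
  Insert 8 (step 7): P = [1, 4, 5, 8] / [2, 9] / [7];  Q = [1, 2, 5, 7] / [3, 4] / [6]
  Insert 3 (step 8): P = [1, 3, 5, 8] / [2, 4] / [7, 9];  Q = [1, 2, 5, 7] / [3, 4] / [6, 8]
  Insert 6 (step 9): P = [1, 3, 5, 6] / [2, 4, 8] / [7, 9];  Q = [1, 2, 5, 7] / [3, 4, 9] / [6, 8]
Final shape: (4, 3, 2).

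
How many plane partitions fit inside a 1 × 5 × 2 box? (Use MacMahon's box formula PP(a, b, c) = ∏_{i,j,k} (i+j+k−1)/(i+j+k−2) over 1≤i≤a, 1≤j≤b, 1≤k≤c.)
PP(1, 5, 2) = 21

Evaluate the triple product over i = 1..1, j = 1..5, k = 1..2. The factors are (2/1) · (3/2) · (3/2) · (4/3) · (4/3) · (5/4) · (5/4) · (6/5) · … (10 factors total). The numerators and denominators telescope so the product is an integer; carrying out the multiplication exactly gives PP(1, 5, 2) = 21.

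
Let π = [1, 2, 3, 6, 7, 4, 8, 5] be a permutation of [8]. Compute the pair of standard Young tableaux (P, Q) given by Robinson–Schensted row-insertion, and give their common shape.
P = [1, 2, 3, 4, 5, 8] / [6, 7];  Q = [1, 2, 3, 4, 5, 7] / [6, 8];  common shape = (6, 2)

Row-insert the values π_1, π_2, … into P one at a time, bumping the leftmost entry strictly greater than the inserted value down to the next row. The recording tableau Q records, in position (i, j), the step at which that cell was added to P.
  Insert 1 (step 1): P = [1];  Q = [1]
  Insert 2 (step 2): P = [1, 2];  Q = [1, 2]
  Insert 3 (step 3): P = [1, 2, 3];  Q = [1, 2, 3]
  Insert 6 (step 4): P = [1, 2, 3, 6];  Q = [1, 2, 3, 4]
  Insert 7 (step 5): P = [1, 2, 3, 6, 7];  Q = [1, 2, 3, 4, 5]
  Insert 4 (step 6): P = [1, 2, 3, 4, 7] / [6];  Q = [1, 2, 3, 4, 5] / [6]
  Insert 8 (step 7): P = [1, 2, 3, 4, 7, 8] / [6];  Q = [1, 2, 3, 4, 5, 7] / [6]
  Insert 5 (step 8): P = [1, 2, 3, 4, 5, 8] / [6, 7];  Q = [1, 2, 3, 4, 5, 7] / [6, 8]
Final shape: (6, 2).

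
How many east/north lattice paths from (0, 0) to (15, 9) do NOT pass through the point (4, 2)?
Number of paths = 830144

Total paths from (0, 0) to (15, 9): C(24, 15) = 1307504. Paths through (4, 2): (paths (0, 0) → (4, 2)) × (paths (4, 2) → (15, 9)) = C(6, 4) · C(18, 11) = 15 · 31824 = 477360. Avoidance count = 1307504 − 477360 = 830144.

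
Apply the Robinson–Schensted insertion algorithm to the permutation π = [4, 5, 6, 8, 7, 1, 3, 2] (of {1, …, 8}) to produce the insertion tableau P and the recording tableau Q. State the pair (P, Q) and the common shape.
P = [1, 2, 6, 7] / [3, 5] / [4] / [8];  Q = [1, 2, 3, 4] / [5, 7] / [6] / [8];  common shape = (4, 2, 1, 1)

Row-insert the values π_1, π_2, … into P one at a time, bumping the leftmost entry strictly greater than the inserted value down to the next row. The recording tableau Q records, in position (i, j), the step at which that cell was added to P.
  Insert 4 (step 1): P = [4];  Q = [1]
  Insert 5 (step 2): P = [4, 5];  Q = [1, 2]
  Insert 6 (step 3): P = [4, 5, 6];  Q = [1, 2, 3]
  Insert 8 (step 4): P = [4, 5, 6, 8];  Q = [1, 2, 3, 4]
  Insert 7 (step 5): P = [4, 5, 6, 7] / [8];  Q = [1, 2, 3, 4] / [5]
  Insert 1 (step 6): P = [1, 5, 6, 7] / [4] / [8];  Q = [1, 2, 3, 4] / [5] / [6]
  Insert 3 (step 7): P = [1, 3, 6, 7] / [4, 5] / [8];  Q = [1, 2, 3, 4] / [5, 7] / [6]
  Insert 2 (step 8): P = [1, 2, 6, 7] / [3, 5] / [4] / [8];  Q = [1, 2, 3, 4] / [5, 7] / [6] / [8]
Final shape: (4, 2, 1, 1).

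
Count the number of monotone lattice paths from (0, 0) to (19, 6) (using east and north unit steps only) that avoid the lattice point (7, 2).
Number of paths = 111580

Total paths from (0, 0) to (19, 6): C(25, 19) = 177100. Paths through (7, 2): (paths (0, 0) → (7, 2)) × (paths (7, 2) → (19, 6)) = C(9, 7) · C(16, 12) = 36 · 1820 = 65520. Avoidance count = 177100 − 65520 = 111580.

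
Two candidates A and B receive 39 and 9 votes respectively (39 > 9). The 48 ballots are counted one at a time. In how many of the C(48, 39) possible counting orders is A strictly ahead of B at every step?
Strict-lead orderings = 1048191650

Total orderings of the 48 votes with 39 for A: C(48, 39) = 1677106640. By the Bertrand ballot formula (Cycle Lemma / reflection principle), the number of orderings in which A is strictly ahead of B throughout is (p − q)/(p + q) · C(p + q, p) = (39 − 9)/(39 + 9) · 1677106640 = 1048191650.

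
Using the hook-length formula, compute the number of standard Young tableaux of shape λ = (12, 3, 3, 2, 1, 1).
# SYT of shape (12, 3, 3, 2, 1, 1) = 134491500

Hook-length formula: f^λ = n! / Π hook(c), product over all cells c of the Young diagram. For λ = (12, 3, 3, 2, 1, 1), n = 22 boxes. Hook lengths by row (left-to-right, top-to-bottom): [17, 14, 12, 9, 8, 7, 6, 5, 4, 3, 2, 1]; [7, 4, 2]; [6, 3, 1]; [4, 1]; [2]; [1]. Product of hooks = 8357410897920. So f^λ = 22! / 8357410897920 = 1124000727777607680000 / 8357410897920 = 134491500.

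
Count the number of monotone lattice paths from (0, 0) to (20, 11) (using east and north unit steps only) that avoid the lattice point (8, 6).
Number of paths = 66089751

Total paths from (0, 0) to (20, 11): C(31, 20) = 84672315. Paths through (8, 6): (paths (0, 0) → (8, 6)) × (paths (8, 6) → (20, 11)) = C(14, 8) · C(17, 12) = 3003 · 6188 = 18582564. Avoidance count = 84672315 − 18582564 = 66089751.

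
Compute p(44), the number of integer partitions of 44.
p(44) = 75175

Compute p(n) via the recurrence p(n, m) = p(n, m−1) + p(n−m, m), where p(n, m) counts partitions of n with all parts ≤ m and p(n) = p(n, n). The base cases are p(0, m) = 1 and p(n, 0) = 0 for n > 0. Filling the table yields p(44) = 75175. (Euler's pentagonal recurrence is an alternative.)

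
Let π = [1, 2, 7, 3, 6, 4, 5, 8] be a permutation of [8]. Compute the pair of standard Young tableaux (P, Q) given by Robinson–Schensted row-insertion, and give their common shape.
P = [1, 2, 3, 4, 5, 8] / [6] / [7];  Q = [1, 2, 3, 5, 7, 8] / [4] / [6];  common shape = (6, 1, 1)

Row-insert the values π_1, π_2, … into P one at a time, bumping the leftmost entry strictly greater than the inserted value down to the next row. The recording tableau Q records, in position (i, j), the step at which that cell was added to P.
  Insert 1 (step 1): P = [1];  Q = [1]
  Insert 2 (step 2): P = [1, 2];  Q = [1, 2]
  Insert 7 (step 3): P = [1, 2, 7];  Q = [1, 2, 3]
  Insert 3 (step 4): P = [1, 2, 3] / [7];  Q = [1, 2, 3] / [4]
  Insert 6 (step 5): P = [1, 2, 3, 6] / [7];  Q = [1, 2, 3, 5] / [4]
  Insert 4 (step 6): P = [1, 2, 3, 4] / [6] / [7];  Q = [1, 2, 3, 5] / [4] / [6]
  Insert 5 (step 7): P = [1, 2, 3, 4, 5] / [6] / [7];  Q = [1, 2, 3, 5, 7] / [4] / [6]
  Insert 8 (step 8): P = [1, 2, 3, 4, 5, 8] / [6] / [7];  Q = [1, 2, 3, 5, 7, 8] / [4] / [6]
Final shape: (6, 1, 1).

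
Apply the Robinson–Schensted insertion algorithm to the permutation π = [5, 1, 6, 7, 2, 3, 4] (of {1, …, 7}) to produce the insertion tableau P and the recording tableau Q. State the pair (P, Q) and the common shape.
P = [1, 2, 3, 4] / [5, 6, 7];  Q = [1, 3, 4, 7] / [2, 5, 6];  common shape = (4, 3)

Row-insert the values π_1, π_2, … into P one at a time, bumping the leftmost entry strictly greater than the inserted value down to the next row. The recording tableau Q records, in position (i, j), the step at which that cell was added to P.
  Insert 5 (step 1): P = [5];  Q = [1]
  Insert 1 (step 2): P = [1] / [5];  Q = [1] / [2]
  Insert 6 (step 3): P = [1, 6] / [5];  Q = [1, 3] / [2]
  Insert 7 (step 4): P = [1, 6, 7] / [5];  Q = [1, 3, 4] / [2]
  Insert 2 (step 5): P = [1, 2, 7] / [5, 6];  Q = [1, 3, 4] / [2, 5]
  Insert 3 (step 6): P = [1, 2, 3] / [5, 6, 7];  Q = [1, 3, 4] / [2, 5, 6]
  Insert 4 (step 7): P = [1, 2, 3, 4] / [5, 6, 7];  Q = [1, 3, 4, 7] / [2, 5, 6]
Final shape: (4, 3).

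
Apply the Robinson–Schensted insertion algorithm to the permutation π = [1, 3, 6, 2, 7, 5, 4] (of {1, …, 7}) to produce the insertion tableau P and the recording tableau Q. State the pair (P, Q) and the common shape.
P = [1, 2, 4, 7] / [3, 5] / [6];  Q = [1, 2, 3, 5] / [4, 6] / [7];  common shape = (4, 2, 1)

Row-insert the values π_1, π_2, … into P one at a time, bumping the leftmost entry strictly greater than the inserted value down to the next row. The recording tableau Q records, in position (i, j), the step at which that cell was added to P.
  Insert 1 (step 1): P = [1];  Q = [1]
  Insert 3 (step 2): P = [1, 3];  Q = [1, 2]
  Insert 6 (step 3): P = [1, 3, 6];  Q = [1, 2, 3]
  Insert 2 (step 4): P = [1, 2, 6] / [3];  Q = [1, 2, 3] / [4]
  Insert 7 (step 5): P = [1, 2, 6, 7] / [3];  Q = [1, 2, 3, 5] / [4]
  Insert 5 (step 6): P = [1, 2, 5, 7] / [3, 6];  Q = [1, 2, 3, 5] / [4, 6]
  Insert 4 (step 7): P = [1, 2, 4, 7] / [3, 5] / [6];  Q = [1, 2, 3, 5] / [4, 6] / [7]
Final shape: (4, 2, 1).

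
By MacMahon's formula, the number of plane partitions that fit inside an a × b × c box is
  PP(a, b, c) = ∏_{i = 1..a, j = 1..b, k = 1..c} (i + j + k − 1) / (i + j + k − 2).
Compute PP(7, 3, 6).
PP(7, 3, 6) = 131589315

Evaluate the triple product over i = 1..7, j = 1..3, k = 1..6. The factors are (2/1) · (3/2) · (4/3) · (5/4) · (6/5) · (7/6) · (3/2) · (4/3) · … (126 factors total). The numerators and denominators telescope so the product is an integer; carrying out the multiplication exactly gives PP(7, 3, 6) = 131589315.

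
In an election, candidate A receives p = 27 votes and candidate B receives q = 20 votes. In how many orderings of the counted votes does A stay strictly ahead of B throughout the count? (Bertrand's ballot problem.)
Strict-lead orderings = 1453986335186

Total orderings of the 47 votes with 27 for A: C(47, 27) = 9762479679106. By the Bertrand ballot formula (Cycle Lemma / reflection principle), the number of orderings in which A is strictly ahead of B throughout is (p − q)/(p + q) · C(p + q, p) = (27 − 20)/(27 + 20) · 9762479679106 = 1453986335186.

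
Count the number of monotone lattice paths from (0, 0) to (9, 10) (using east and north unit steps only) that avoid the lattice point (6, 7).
Number of paths = 58058

Total paths from (0, 0) to (9, 10): C(19, 9) = 92378. Paths through (6, 7): (paths (0, 0) → (6, 7)) × (paths (6, 7) → (9, 10)) = C(13, 6) · C(6, 3) = 1716 · 20 = 34320. Avoidance count = 92378 − 34320 = 58058.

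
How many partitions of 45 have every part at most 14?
p(45, parts ≤ 14) = 61538

Use the recurrence p(n, m) = p(n, m−1) + p(n−m, m): either the largest part is < m (count p(n, m−1)) or the largest part is exactly m (remove one copy of m, count p(n−m, m)). With p(0, ·) = 1 this gives p(45, parts ≤ 14) = 61538. (By conjugating Young diagrams, this also counts partitions of 45 into at most 14 parts.)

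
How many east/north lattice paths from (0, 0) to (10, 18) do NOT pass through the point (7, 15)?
Number of paths = 9712230

Total paths from (0, 0) to (10, 18): C(28, 10) = 13123110. Paths through (7, 15): (paths (0, 0) → (7, 15)) × (paths (7, 15) → (10, 18)) = C(22, 7) · C(6, 3) = 170544 · 20 = 3410880. Avoidance count = 13123110 − 3410880 = 9712230.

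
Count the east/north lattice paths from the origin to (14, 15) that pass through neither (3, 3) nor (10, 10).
Number of paths = 35886584

Inclusion–exclusion. Total paths: C(29, 14) = 77558760. Through P₁: C(6, 3)·C(23, 11) = 27041560. Through P₂: C(20, 10)·C(9, 4) = 23279256. Since P₁ is strictly southwest of P₂, a monotone path through both must visit P₁ then P₂; paths through both = C(6, 3)·C(14, 7)·C(9, 4) = 8648640. Avoid both = 77558760 − 27041560 − 23279256 + 8648640 = 35886584.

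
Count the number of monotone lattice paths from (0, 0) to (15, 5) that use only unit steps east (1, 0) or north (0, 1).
Number of paths = 15504

A monotone lattice path from (0, 0) to (15, 5) consists of 15 east steps and 5 north steps in some order, so it is determined by which 15 of the 20 steps are east. The count is C(20, 15) = 15504.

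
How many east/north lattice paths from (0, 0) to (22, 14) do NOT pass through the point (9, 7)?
Number of paths = 2909468400

Total paths from (0, 0) to (22, 14): C(36, 22) = 3796297200. Paths through (9, 7): (paths (0, 0) → (9, 7)) × (paths (9, 7) → (22, 14)) = C(16, 9) · C(20, 13) = 11440 · 77520 = 886828800. Avoidance count = 3796297200 − 886828800 = 2909468400.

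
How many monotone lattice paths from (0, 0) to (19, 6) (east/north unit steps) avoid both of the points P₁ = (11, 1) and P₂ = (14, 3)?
Number of paths = 130296

Inclusion–exclusion. Total paths: C(25, 19) = 177100. Through P₁: C(12, 11)·C(13, 8) = 15444. Through P₂: C(17, 14)·C(8, 5) = 38080. Since P₁ is strictly southwest of P₂, a monotone path through both must visit P₁ then P₂; paths through both = C(12, 11)·C(5, 3)·C(8, 5) = 6720. Avoid both = 177100 − 15444 − 38080 + 6720 = 130296.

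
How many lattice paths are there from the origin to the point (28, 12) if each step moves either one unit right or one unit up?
Number of paths = 5586853480

A monotone lattice path from (0, 0) to (28, 12) consists of 28 east steps and 12 north steps in some order, so it is determined by which 28 of the 40 steps are east. The count is C(40, 28) = 5586853480.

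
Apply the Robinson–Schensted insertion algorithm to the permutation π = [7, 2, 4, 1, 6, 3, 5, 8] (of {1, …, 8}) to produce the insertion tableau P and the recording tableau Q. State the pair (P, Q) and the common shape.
P = [1, 3, 5, 8] / [2, 4, 6] / [7];  Q = [1, 3, 5, 8] / [2, 6, 7] / [4];  common shape = (4, 3, 1)

Row-insert the values π_1, π_2, … into P one at a time, bumping the leftmost entry strictly greater than the inserted value down to the next row. The recording tableau Q records, in position (i, j), the step at which that cell was added to P.
  Insert 7 (step 1): P = [7];  Q = [1]
  Insert 2 (step 2): P = [2] / [7];  Q = [1] / [2]
  Insert 4 (step 3): P = [2, 4] / [7];  Q = [1, 3] / [2]
  Insert 1 (step 4): P = [1, 4] / [2] / [7];  Q = [1, 3] / [2] / [4]
  Insert 6 (step 5): P = [1, 4, 6] / [2] / [7];  Q = [1, 3, 5] / [2] / [4]
  Insert 3 (step 6): P = [1, 3, 6] / [2, 4] / [7];  Q = [1, 3, 5] / [2, 6] / [4]
  Insert 5 (step 7): P = [1, 3, 5] / [2, 4, 6] / [7];  Q = [1, 3, 5] / [2, 6, 7] / [4]
  Insert 8 (step 8): P = [1, 3, 5, 8] / [2, 4, 6] / [7];  Q = [1, 3, 5, 8] / [2, 6, 7] / [4]
Final shape: (4, 3, 1).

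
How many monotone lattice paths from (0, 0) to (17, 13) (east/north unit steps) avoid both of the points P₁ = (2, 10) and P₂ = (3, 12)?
Number of paths = 119702139

Inclusion–exclusion. Total paths: C(30, 17) = 119759850. Through P₁: C(12, 2)·C(18, 15) = 53856. Through P₂: C(15, 3)·C(15, 14) = 6825. Since P₁ is strictly southwest of P₂, a monotone path through both must visit P₁ then P₂; paths through both = C(12, 2)·C(3, 1)·C(15, 14) = 2970. Avoid both = 119759850 − 53856 − 6825 + 2970 = 119702139.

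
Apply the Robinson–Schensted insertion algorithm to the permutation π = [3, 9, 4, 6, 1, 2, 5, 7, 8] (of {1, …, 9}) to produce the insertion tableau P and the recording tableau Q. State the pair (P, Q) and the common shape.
P = [1, 2, 5, 7, 8] / [3, 4, 6] / [9];  Q = [1, 2, 4, 8, 9] / [3, 6, 7] / [5];  common shape = (5, 3, 1)

Row-insert the values π_1, π_2, … into P one at a time, bumping the leftmost entry strictly greater than the inserted value down to the next row. The recording tableau Q records, in position (i, j), the step at which that cell was added to P.
  Insert 3 (step 1): P = [3];  Q = [1]
  Insert 9 (step 2): P = [3, 9];  Q = [1, 2]
  Insert 4 (step 3): P = [3, 4] / [9];  Q = [1, 2] / [3]
  Insert 6 (step 4): P = [3, 4, 6] / [9];  Q = [1, 2, 4] / [3]
  Insert 1 (step 5): P = [1, 4, 6] / [3] / [9];  Q = [1, 2, 4] / [3] / [5]
  Insert 2 (step 6): P = [1, 2, 6] / [3, 4] / [9];  Q = [1, 2, 4] / [3, 6] / [5]
  Insert 5 (step 7): P = [1, 2, 5] / [3, 4, 6] / [9];  Q = [1, 2, 4] / [3, 6, 7] / [5]
  Insert 7 (step 8): P = [1, 2, 5, 7] / [3, 4, 6] / [9];  Q = [1, 2, 4, 8] / [3, 6, 7] / [5]
  Insert 8 (step 9): P = [1, 2, 5, 7, 8] / [3, 4, 6] / [9];  Q = [1, 2, 4, 8, 9] / [3, 6, 7] / [5]
Final shape: (5, 3, 1).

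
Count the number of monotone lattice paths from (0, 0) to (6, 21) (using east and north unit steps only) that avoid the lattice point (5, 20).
Number of paths = 189750

Total paths from (0, 0) to (6, 21): C(27, 6) = 296010. Paths through (5, 20): (paths (0, 0) → (5, 20)) × (paths (5, 20) → (6, 21)) = C(25, 5) · C(2, 1) = 53130 · 2 = 106260. Avoidance count = 296010 − 106260 = 189750.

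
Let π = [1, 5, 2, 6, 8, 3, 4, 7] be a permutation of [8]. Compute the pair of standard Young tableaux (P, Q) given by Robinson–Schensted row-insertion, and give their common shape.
P = [1, 2, 3, 4, 7] / [5, 6, 8];  Q = [1, 2, 4, 5, 8] / [3, 6, 7];  common shape = (5, 3)

Row-insert the values π_1, π_2, … into P one at a time, bumping the leftmost entry strictly greater than the inserted value down to the next row. The recording tableau Q records, in position (i, j), the step at which that cell was added to P.
  Insert 1 (step 1): P = [1];  Q = [1]
  Insert 5 (step 2): P = [1, 5];  Q = [1, 2]
  Insert 2 (step 3): P = [1, 2] / [5];  Q = [1, 2] / [3]
  Insert 6 (step 4): P = [1, 2, 6] / [5];  Q = [1, 2, 4] / [3]
  Insert 8 (step 5): P = [1, 2, 6, 8] / [5];  Q = [1, 2, 4, 5] / [3]
  Insert 3 (step 6): P = [1, 2, 3, 8] / [5, 6];  Q = [1, 2, 4, 5] / [3, 6]
  Insert 4 (step 7): P = [1, 2, 3, 4] / [5, 6, 8];  Q = [1, 2, 4, 5] / [3, 6, 7]
  Insert 7 (step 8): P = [1, 2, 3, 4, 7] / [5, 6, 8];  Q = [1, 2, 4, 5, 8] / [3, 6, 7]
Final shape: (5, 3).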